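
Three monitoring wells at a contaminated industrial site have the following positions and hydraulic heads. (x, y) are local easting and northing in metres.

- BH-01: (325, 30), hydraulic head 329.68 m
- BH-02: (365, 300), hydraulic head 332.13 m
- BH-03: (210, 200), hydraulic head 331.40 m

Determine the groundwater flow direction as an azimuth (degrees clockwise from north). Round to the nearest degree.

Three-point gradient (reference BH-01): Δ to BH-02 = (40, 270, +2.45), Δ to BH-03 = (-115, 170, +1.72).
∂h/∂x = -0.001266, ∂h/∂y = +0.009262 (det = 37850).
Flow direction (−∇h) has components (+0.001266 E, -0.009262 N).
Azimuth = atan2(E, N) = atan2(+0.001266, -0.009262) = 172.2° ≈ 172°.

172°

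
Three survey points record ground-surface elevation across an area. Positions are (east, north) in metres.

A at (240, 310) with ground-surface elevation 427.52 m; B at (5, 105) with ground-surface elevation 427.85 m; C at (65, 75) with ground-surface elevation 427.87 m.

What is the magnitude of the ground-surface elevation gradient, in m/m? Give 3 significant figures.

0.00130 m/m

Three-point gradient (reference A): Δ to B = (-235, -205, +0.33), Δ to C = (-175, -235, +0.35).
∂z/∂x = -0.0002997, ∂z/∂y = -0.001266 (det = 19350).
|∇f| = √(-0.0002997² + -0.001266²) = 0.001301 m/m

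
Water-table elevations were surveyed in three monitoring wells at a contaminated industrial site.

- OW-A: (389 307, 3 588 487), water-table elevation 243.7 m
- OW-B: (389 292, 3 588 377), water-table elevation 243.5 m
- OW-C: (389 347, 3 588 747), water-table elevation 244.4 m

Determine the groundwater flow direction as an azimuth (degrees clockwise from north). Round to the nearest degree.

276°

Three-point gradient (reference OW-A): Δ to OW-B = (-15, -110, -0.2), Δ to OW-C = (40, 260, +0.7).
∂h/∂x = +0.05000, ∂h/∂y = -0.005000 (det = 500).
Flow direction (−∇h) has components (-0.05000 E, +0.005000 N).
Azimuth = atan2(E, N) = atan2(-0.05000, +0.005000) = 275.7° ≈ 276°.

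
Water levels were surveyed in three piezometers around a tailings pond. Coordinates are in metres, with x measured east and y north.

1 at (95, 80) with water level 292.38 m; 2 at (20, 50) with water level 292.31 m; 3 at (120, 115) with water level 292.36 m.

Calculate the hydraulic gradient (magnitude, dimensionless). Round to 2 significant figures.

0.0024

With h = a·x + b·y + c and 1 as origin, the differences give:
  (-75)·a + (-30)·b = -0.07
  25·a + 35·b = -0.02
Eliminate b (×35 and ×(-30), subtract): -1875·a = -3.050 → a = ∂h/∂x = +0.001627
Back-substitute: b = ∂h/∂y = -0.001733.
|∇h| = √(0.001627² + -0.001733²) = 0.002377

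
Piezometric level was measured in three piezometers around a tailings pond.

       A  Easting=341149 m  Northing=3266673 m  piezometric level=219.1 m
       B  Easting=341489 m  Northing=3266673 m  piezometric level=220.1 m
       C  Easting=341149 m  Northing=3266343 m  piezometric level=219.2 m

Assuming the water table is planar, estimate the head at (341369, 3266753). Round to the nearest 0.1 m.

∂h/∂x = (220.1 − 219.1) / (341489 − 341149) = +0.002941
∂h/∂y = (219.2 − 219.1) / (3266343 − 3266673) = -0.0003030
h(341369, 3266753) = 219.1 + (+0.002941)·(220) + (-0.0003030)·(80) = 219.1 +0.647 -0.024 = 219.723 m.

219.7 m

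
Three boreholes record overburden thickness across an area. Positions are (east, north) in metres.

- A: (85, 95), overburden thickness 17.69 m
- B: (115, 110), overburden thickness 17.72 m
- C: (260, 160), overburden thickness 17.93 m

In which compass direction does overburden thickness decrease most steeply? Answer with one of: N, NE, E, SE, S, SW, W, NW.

NW

Differences from A: to B (Δx, Δy, Δh) = (30, 15, +0.03); to C = (175, 65, +0.24).
Solve a·Δx + b·Δy = Δd: det = 30·65 − 175·15 = -675.
∂d/∂x = [(+0.03)·65 − (+0.24)·15] / -675 = +0.002444
∂d/∂y = [30·(+0.24) − 175·(+0.03)] / -675 = -0.002889
Steepest decrease is along −∇f = (-0.002444 E, +0.002889 N) → northwest.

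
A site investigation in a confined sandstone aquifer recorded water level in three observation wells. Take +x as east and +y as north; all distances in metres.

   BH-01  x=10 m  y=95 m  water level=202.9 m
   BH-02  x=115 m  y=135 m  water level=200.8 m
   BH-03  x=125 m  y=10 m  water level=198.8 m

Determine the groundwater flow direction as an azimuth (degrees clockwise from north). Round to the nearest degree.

119°

Taking BH-01 as reference: BH-02−BH-01 = (105, 40, -2.1); BH-03−BH-01 = (115, -85, -4.1).
Solve a·Δx + b·Δy = Δh: det = 105·(-85) − 115·40 = -13525.
∂h/∂x = [(-2.1)·(-85) − (-4.1)·40] / -13525 = -0.02532
∂h/∂y = [105·(-4.1) − 115·(-2.1)] / -13525 = +0.01397
Flow direction (−∇h) has components (+0.02532 E, -0.01397 N).
Azimuth = atan2(E, N) = atan2(+0.02532, -0.01397) = 118.9° ≈ 119°.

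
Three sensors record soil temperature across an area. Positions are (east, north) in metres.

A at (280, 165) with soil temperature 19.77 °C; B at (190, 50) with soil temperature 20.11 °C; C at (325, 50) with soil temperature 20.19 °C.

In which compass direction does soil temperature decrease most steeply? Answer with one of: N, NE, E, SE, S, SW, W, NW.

Differences from A: to B (Δx, Δy, Δh) = (-90, -115, +0.34); to C = (45, -115, +0.42).
Solve a·Δx + b·Δy = ΔT: det = (-90)·(-115) − 45·(-115) = 15525.
∂T/∂x = [(+0.34)·(-115) − (+0.42)·(-115)] / 15525 = +0.0005926
∂T/∂y = [(-90)·(+0.42) − 45·(+0.34)] / 15525 = -0.003420
Steepest decrease is along −∇f = (-0.0005926 E, +0.003420 N) → north.

N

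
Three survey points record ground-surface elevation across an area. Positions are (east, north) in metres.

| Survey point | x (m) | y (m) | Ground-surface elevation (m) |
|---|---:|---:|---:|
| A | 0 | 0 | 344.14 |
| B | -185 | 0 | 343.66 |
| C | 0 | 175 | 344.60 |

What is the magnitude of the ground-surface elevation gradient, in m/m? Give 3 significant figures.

0.00369 m/m

∂z/∂x = (343.66 − 344.14) / (-185 − 0) = +0.002595
∂z/∂y = (344.60 − 344.14) / (175 − 0) = +0.002629
|∇f| = √(0.002595² + 0.002629²) = 0.003694 m/m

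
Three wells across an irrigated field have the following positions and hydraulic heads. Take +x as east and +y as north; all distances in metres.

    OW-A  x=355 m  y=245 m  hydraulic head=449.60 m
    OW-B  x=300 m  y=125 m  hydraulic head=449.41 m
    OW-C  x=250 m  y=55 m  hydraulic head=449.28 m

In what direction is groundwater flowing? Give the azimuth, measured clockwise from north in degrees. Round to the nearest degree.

With h = a·x + b·y + c and OW-A as origin, the differences give:
  (-55)·a + (-120)·b = -0.19
  (-105)·a + (-190)·b = -0.32
Eliminate b (×(-190) and ×(-120), subtract): -2150·a = -2.300 → a = ∂h/∂x = +0.001070
Back-substitute: b = ∂h/∂y = +0.001093.
Flow direction (−∇h) has components (-0.001070 E, -0.001093 N).
Azimuth = atan2(E, N) = atan2(-0.001070, -0.001093) = 224.4° ≈ 224°.

224°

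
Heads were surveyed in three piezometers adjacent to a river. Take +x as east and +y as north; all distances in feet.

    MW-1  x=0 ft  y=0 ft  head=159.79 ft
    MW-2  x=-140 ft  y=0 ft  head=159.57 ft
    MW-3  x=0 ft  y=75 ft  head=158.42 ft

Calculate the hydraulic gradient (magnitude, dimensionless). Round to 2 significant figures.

0.018

∂h/∂x = (159.57 − 159.79) / (-140 − 0) = +0.001571
∂h/∂y = (158.42 − 159.79) / (75 − 0) = -0.01827
|∇h| = √(0.001571² + -0.01827²) = 0.01834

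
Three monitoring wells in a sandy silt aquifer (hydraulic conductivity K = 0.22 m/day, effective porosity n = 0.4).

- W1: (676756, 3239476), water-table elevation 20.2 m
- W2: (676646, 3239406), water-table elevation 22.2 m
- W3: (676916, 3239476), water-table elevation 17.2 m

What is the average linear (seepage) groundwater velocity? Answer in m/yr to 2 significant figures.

Taking W1 as reference: W2−W1 = (-110, -70, +2.0); W3−W1 = (160, 0, -3.0).
Determinant of the coordinate differences = (-110)·0 − 160·(-70) = 11200.
∂h/∂x = [(+2.0)·0 − (-3.0)·(-70)] / 11200 = -0.01875
∂h/∂y = [(-110)·(-3.0) − 160·(+2.0)] / 11200 = +0.0008929
|∇h| = √(-0.01875² + 0.0008929²) = 0.01877
Seepage velocity v = K·i/n = 0.22 × 0.01877 / 0.4 = 0.01032 m/day = 3.769 m/yr.

3.8 m/yr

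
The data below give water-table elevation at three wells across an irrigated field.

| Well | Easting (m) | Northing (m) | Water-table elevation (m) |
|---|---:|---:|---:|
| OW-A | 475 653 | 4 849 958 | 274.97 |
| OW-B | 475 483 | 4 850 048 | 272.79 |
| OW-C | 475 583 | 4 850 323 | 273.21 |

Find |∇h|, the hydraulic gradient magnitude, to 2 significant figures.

0.012

Taking OW-A as reference: OW-B−OW-A = (-170, 90, -2.18); OW-C−OW-A = (-70, 365, -1.76).
Determinant of the coordinate differences = (-170)·365 − (-70)·90 = -55750.
∂h/∂x = [(-2.18)·365 − (-1.76)·90] / -55750 = +0.01143
∂h/∂y = [(-170)·(-1.76) − (-70)·(-2.18)] / -55750 = -0.002630
|∇h| = √(0.01143² + -0.002630²) = 0.01173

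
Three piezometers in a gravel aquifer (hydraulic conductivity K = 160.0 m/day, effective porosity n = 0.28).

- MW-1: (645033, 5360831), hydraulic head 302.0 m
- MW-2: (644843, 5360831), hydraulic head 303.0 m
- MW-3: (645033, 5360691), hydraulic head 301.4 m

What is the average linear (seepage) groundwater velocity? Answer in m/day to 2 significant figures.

3.9 m/day

∂h/∂x = (303.0 − 302.0) / (644843 − 645033) = -0.005263
∂h/∂y = (301.4 − 302.0) / (5360691 − 5360831) = +0.004286
|∇h| = √(-0.005263² + 0.004286²) = 0.006787
Seepage velocity v = K·i/n = 160.0 × 0.006787 / 0.28 = 3.878 m/day.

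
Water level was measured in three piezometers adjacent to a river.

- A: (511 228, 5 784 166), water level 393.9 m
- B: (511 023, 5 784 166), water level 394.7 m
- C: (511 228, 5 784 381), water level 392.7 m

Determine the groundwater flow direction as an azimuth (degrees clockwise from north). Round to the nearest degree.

035°

∂h/∂x = (394.7 − 393.9) / (511023 − 511228) = -0.003902
∂h/∂y = (392.7 − 393.9) / (5784381 − 5784166) = -0.005581
Flow direction (−∇h) has components (+0.003902 E, +0.005581 N).
Azimuth = atan2(E, N) = atan2(+0.003902, +0.005581) = 35.0° ≈ 035°.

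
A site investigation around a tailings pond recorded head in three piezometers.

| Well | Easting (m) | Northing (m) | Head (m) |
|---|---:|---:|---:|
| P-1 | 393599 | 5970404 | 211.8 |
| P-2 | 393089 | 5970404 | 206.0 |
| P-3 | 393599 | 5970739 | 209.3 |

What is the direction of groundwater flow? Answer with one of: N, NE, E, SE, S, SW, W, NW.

∂h/∂x = (206.0 − 211.8) / (393089 − 393599) = +0.01137
∂h/∂y = (209.3 − 211.8) / (5970739 − 5970404) = -0.007463
Flow = −∇h = (-0.01137 east, +0.007463 north), which points northwest.

NW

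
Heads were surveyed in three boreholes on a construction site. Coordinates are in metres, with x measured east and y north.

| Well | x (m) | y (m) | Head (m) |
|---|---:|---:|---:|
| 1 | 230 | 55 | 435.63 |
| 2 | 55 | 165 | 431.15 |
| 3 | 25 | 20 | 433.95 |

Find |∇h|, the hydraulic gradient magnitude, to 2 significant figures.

0.025

With h = a·x + b·y + c and 1 as origin, the differences give:
  (-175)·a + 110·b = -4.48
  (-205)·a + (-35)·b = -1.68
Eliminate b (×(-35) and ×110, subtract): 28675·a = 341.600 → a = ∂h/∂x = +0.01191
Back-substitute: b = ∂h/∂y = -0.02178.
|∇h| = √(0.01191² + -0.02178²) = 0.02482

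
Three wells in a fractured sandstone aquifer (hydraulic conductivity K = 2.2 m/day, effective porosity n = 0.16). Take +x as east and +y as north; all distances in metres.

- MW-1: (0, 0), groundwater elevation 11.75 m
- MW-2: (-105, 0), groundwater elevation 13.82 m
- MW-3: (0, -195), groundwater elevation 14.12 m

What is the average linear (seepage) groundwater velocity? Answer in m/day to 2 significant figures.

∂h/∂x = (13.82 − 11.75) / (-105 − 0) = -0.01971
∂h/∂y = (14.12 − 11.75) / (-195 − 0) = -0.01215
|∇h| = √(-0.01971² + -0.01215²) = 0.02315
Seepage velocity v = K·i/n = 2.2 × 0.02315 / 0.16 = 0.3183 m/day.

0.32 m/day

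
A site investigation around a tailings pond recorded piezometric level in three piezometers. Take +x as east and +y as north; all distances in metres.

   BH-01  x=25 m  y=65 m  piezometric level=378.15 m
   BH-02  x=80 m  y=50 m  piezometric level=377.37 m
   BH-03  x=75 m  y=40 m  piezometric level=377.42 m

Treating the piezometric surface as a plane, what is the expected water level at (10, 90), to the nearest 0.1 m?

378.4 m

With h = a·x + b·y + c and BH-01 as origin, the differences give:
  55·a + (-15)·b = -0.78
  50·a + (-25)·b = -0.73
Eliminate b (×(-25) and ×(-15), subtract): -625·a = 8.550 → a = ∂h/∂x = -0.01368
Back-substitute: b = ∂h/∂y = +0.001840.
h(10, 90) = 378.15 + (-0.01368)·(-15) + (+0.001840)·(25) = 378.15 +0.205 +0.046 = 378.401 m.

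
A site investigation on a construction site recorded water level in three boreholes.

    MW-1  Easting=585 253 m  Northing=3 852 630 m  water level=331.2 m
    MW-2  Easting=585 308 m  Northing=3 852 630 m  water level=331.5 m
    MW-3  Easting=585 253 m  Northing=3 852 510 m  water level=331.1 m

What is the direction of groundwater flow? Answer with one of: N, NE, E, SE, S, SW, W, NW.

∂h/∂x = (331.5 − 331.2) / (585308 − 585253) = +0.005455
∂h/∂y = (331.1 − 331.2) / (3852510 − 3852630) = +0.0008333
Flow = −∇h = (-0.005455 east, -0.0008333 north), which points west.

W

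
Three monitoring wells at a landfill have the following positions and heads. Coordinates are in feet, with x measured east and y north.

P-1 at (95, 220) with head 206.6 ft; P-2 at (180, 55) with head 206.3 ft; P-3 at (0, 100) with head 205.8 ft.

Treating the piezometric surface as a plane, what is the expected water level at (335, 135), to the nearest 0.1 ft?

207.2 ft

Three-point gradient (reference P-1): Δ to P-2 = (85, -165, -0.3), Δ to P-3 = (-95, -120, -0.8).
∂h/∂x = +0.003710, ∂h/∂y = +0.003729 (det = -25875).
h(335, 135) = 206.6 + (+0.003710)·(240) + (+0.003729)·(-85) = 206.6 +0.890 -0.317 = 207.173 ft.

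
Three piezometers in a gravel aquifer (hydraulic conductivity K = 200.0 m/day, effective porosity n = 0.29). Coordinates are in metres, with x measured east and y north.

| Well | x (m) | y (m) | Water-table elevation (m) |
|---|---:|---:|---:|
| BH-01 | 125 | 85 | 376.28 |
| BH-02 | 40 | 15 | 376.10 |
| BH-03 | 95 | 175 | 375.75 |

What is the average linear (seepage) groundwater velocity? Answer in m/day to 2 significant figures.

4.7 m/day

Differences from BH-01: to BH-02 (Δx, Δy, Δh) = (-85, -70, -0.18); to BH-03 = (-30, 90, -0.53).
Determinant of the coordinate differences = (-85)·90 − (-30)·(-70) = -9750.
∂h/∂x = [(-0.18)·90 − (-0.53)·(-70)] / -9750 = +0.005467
∂h/∂y = [(-85)·(-0.53) − (-30)·(-0.18)] / -9750 = -0.004067
|∇h| = √(0.005467² + -0.004067²) = 0.006814
Seepage velocity v = K·i/n = 200.0 × 0.006814 / 0.29 = 4.699 m/day.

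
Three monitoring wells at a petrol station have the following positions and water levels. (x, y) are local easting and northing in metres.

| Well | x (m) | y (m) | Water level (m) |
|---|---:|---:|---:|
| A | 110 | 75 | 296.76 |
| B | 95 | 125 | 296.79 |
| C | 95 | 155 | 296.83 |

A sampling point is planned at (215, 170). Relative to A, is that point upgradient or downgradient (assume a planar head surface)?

upgradient

Differences from A: to B (Δx, Δy, Δh) = (-15, 50, +0.03); to C = (-15, 80, +0.07).
Determinant of the coordinate differences = (-15)·80 − (-15)·50 = -450.
∂h/∂x = [(+0.03)·80 − (+0.07)·50] / -450 = +0.002444
∂h/∂y = [(-15)·(+0.07) − (-15)·(+0.03)] / -450 = +0.001333
Head at (215, 170) = 296.76 + (+0.002444)·(105) + (+0.001333)·(95) = 297.14 m.
That is higher than the 296.76 m at A, so the point is upgradient.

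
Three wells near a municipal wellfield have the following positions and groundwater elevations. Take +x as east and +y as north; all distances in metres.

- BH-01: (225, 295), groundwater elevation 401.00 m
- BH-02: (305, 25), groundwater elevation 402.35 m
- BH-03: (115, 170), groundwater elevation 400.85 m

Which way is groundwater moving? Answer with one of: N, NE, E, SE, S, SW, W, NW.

Differences from BH-01: to BH-02 (Δx, Δy, Δh) = (80, -270, +1.35); to BH-03 = (-110, -125, -0.15).
Solve a·Δx + b·Δy = Δh: det = 80·(-125) − (-110)·(-270) = -39700.
∂h/∂x = [(+1.35)·(-125) − (-0.15)·(-270)] / -39700 = +0.005271
∂h/∂y = [80·(-0.15) − (-110)·(+1.35)] / -39700 = -0.003438
Flow = −∇h = (-0.005271 east, +0.003438 north), which points northwest.

NW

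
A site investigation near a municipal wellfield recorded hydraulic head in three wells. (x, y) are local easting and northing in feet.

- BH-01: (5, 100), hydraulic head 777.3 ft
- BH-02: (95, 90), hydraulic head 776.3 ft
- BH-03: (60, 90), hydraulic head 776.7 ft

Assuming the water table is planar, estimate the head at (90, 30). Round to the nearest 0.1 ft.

Differences from BH-01: to BH-02 (Δx, Δy, Δh) = (90, -10, -1.0); to BH-03 = (55, -10, -0.6).
Determinant of the coordinate differences = 90·(-10) − 55·(-10) = -350.
∂h/∂x = [(-1.0)·(-10) − (-0.6)·(-10)] / -350 = -0.01143
∂h/∂y = [90·(-0.6) − 55·(-1.0)] / -350 = -0.002857
h(90, 30) = 777.3 + (-0.01143)·(85) + (-0.002857)·(-70) = 777.3 -0.971 +0.200 = 776.529 ft.

776.5 ft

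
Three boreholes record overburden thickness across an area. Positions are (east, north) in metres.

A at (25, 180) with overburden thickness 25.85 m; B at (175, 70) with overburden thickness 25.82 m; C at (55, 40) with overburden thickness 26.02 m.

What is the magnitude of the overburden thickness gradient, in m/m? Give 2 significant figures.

With d = a·x + b·y + c and A as origin, the differences give:
  150·a + (-110)·b = -0.03
  30·a + (-140)·b = +0.17
Eliminate b (×(-140) and ×(-110), subtract): -17700·a = 22.900 → a = ∂d/∂x = -0.001294
Back-substitute: b = ∂d/∂y = -0.001492.
|∇f| = √(-0.001294² + -0.001492²) = 0.001975 m/m

0.0020 m/m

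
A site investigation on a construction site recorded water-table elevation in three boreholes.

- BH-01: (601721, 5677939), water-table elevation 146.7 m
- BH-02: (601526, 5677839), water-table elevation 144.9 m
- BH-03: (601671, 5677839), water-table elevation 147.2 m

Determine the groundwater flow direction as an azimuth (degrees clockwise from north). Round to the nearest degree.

309°

Taking BH-01 as reference: BH-02−BH-01 = (-195, -100, -1.8); BH-03−BH-01 = (-50, -100, +0.5).
Solve a·Δx + b·Δy = Δh: det = (-195)·(-100) − (-50)·(-100) = 14500.
∂h/∂x = [(-1.8)·(-100) − (+0.5)·(-100)] / 14500 = +0.01586
∂h/∂y = [(-195)·(+0.5) − (-50)·(-1.8)] / 14500 = -0.01293
Flow direction (−∇h) has components (-0.01586 E, +0.01293 N).
Azimuth = atan2(E, N) = atan2(-0.01586, +0.01293) = 309.2° ≈ 309°.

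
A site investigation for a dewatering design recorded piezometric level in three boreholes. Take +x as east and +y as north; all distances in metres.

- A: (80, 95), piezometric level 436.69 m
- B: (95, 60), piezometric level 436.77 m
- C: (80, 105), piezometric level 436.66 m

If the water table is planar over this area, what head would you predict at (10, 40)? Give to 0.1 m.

437.0 m

Three-point gradient (reference A): Δ to B = (15, -35, +0.08), Δ to C = (0, 10, -0.03).
∂h/∂x = -0.001667, ∂h/∂y = -0.003000 (det = 150).
h(10, 40) = 436.69 + (-0.001667)·(-70) + (-0.003000)·(-55) = 436.69 +0.117 +0.165 = 436.972 m.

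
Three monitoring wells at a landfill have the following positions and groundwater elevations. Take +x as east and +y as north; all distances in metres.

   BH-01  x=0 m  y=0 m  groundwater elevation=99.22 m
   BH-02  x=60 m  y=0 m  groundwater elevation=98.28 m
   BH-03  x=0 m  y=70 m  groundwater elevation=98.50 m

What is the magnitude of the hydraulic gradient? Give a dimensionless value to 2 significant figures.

0.019

∂h/∂x = (98.28 − 99.22) / (60 − 0) = -0.01567
∂h/∂y = (98.50 − 99.22) / (70 − 0) = -0.01029
|∇h| = √(-0.01567² + -0.01029²) = 0.01875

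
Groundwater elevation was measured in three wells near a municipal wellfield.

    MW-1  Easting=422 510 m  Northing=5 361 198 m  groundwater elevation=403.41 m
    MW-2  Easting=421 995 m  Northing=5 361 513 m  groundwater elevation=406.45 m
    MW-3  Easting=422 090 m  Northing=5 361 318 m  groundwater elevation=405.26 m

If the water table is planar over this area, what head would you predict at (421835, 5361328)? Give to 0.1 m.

406.1 m

Taking MW-1 as reference: MW-2−MW-1 = (-515, 315, +3.04); MW-3−MW-1 = (-420, 120, +1.85).
Solve a·Δx + b·Δy = Δh: det = (-515)·120 − (-420)·315 = 70500.
∂h/∂x = [(+3.04)·120 − (+1.85)·315] / 70500 = -0.003091
∂h/∂y = [(-515)·(+1.85) − (-420)·(+3.04)] / 70500 = +0.004596
h(421835, 5361328) = 403.41 + (-0.003091)·(-675) + (+0.004596)·(130) = 403.41 +2.087 +0.598 = 406.094 m.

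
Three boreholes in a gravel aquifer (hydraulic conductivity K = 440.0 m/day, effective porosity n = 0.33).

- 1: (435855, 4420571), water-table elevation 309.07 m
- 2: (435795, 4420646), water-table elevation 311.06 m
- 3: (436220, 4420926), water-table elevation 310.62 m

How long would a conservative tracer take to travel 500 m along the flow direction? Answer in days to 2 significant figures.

18 days

Differences from 1: to 2 (Δx, Δy, Δh) = (-60, 75, +1.99); to 3 = (365, 355, +1.55).
Solve a·Δx + b·Δy = Δh: det = (-60)·355 − 365·75 = -48675.
∂h/∂x = [(+1.99)·355 − (+1.55)·75] / -48675 = -0.01213
∂h/∂y = [(-60)·(+1.55) − 365·(+1.99)] / -48675 = +0.01683
|∇h| = √(-0.01213² + 0.01683²) = 0.02075
Seepage velocity v = K·i/n = 440.0 × 0.02075 / 0.33 = 27.67 m/day.
t = 500 / 27.67 = 18.07 days.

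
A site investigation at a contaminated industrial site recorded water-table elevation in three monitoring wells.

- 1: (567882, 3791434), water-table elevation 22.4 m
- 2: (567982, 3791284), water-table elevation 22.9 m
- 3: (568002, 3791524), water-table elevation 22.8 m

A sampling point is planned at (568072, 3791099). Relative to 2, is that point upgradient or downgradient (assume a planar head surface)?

With h = a·x + b·y + c and 1 as origin, the differences give:
  100·a + (-150)·b = +0.5
  120·a + 90·b = +0.4
Eliminate b (×90 and ×(-150), subtract): 27000·a = 105.00 → a = ∂h/∂x = +0.003889
Back-substitute: b = ∂h/∂y = -0.0007407.
Head at (568072, 3791099) = 22.4 + (+0.003889)·(190) + (-0.0007407)·(-335) = 23.39 m.
That is higher than the 22.9 m at 2, so the point is upgradient.

upgradient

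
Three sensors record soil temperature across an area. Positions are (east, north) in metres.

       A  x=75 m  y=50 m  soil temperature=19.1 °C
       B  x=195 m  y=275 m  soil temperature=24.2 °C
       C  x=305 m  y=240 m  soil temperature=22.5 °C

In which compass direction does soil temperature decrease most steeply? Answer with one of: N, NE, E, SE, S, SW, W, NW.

S

Taking A as reference: B−A = (120, 225, +5.1); C−A = (230, 190, +3.4).
Determinant of the coordinate differences = 120·190 − 230·225 = -28950.
∂T/∂x = [(+5.1)·190 − (+3.4)·225] / -28950 = -0.007047
∂T/∂y = [120·(+3.4) − 230·(+5.1)] / -28950 = +0.02642
Steepest decrease is along −∇f = (+0.007047 E, -0.02642 N) → south.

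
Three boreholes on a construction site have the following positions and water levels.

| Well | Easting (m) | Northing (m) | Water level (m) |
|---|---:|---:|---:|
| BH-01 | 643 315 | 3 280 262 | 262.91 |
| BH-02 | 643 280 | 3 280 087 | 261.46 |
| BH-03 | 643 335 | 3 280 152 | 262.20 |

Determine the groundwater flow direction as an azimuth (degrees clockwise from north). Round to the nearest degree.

Differences from BH-01: to BH-02 (Δx, Δy, Δh) = (-35, -175, -1.45); to BH-03 = (20, -110, -0.71).
Determinant of the coordinate differences = (-35)·(-110) − 20·(-175) = 7350.
∂h/∂x = [(-1.45)·(-110) − (-0.71)·(-175)] / 7350 = +0.004796
∂h/∂y = [(-35)·(-0.71) − 20·(-1.45)] / 7350 = +0.007327
Flow direction (−∇h) has components (-0.004796 E, -0.007327 N).
Azimuth = atan2(E, N) = atan2(-0.004796, -0.007327) = 213.2° ≈ 213°.

213°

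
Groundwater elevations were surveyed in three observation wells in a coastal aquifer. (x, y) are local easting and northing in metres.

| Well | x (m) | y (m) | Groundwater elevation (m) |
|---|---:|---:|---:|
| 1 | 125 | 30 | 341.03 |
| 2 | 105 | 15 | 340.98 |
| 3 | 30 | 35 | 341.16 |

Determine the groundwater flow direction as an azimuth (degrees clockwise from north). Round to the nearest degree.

Differences from 1: to 2 (Δx, Δy, Δh) = (-20, -15, -0.05); to 3 = (-95, 5, +0.13).
Solve a·Δx + b·Δy = Δh: det = (-20)·5 − (-95)·(-15) = -1525.
∂h/∂x = [(-0.05)·5 − (+0.13)·(-15)] / -1525 = -0.001115
∂h/∂y = [(-20)·(+0.13) − (-95)·(-0.05)] / -1525 = +0.004820
Flow direction (−∇h) has components (+0.001115 E, -0.004820 N).
Azimuth = atan2(E, N) = atan2(+0.001115, -0.004820) = 167.0° ≈ 167°.

167°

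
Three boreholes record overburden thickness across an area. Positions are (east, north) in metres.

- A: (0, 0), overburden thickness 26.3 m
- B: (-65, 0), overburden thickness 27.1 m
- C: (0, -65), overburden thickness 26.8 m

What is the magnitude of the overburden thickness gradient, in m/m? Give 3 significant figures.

∂d/∂x = (27.1 − 26.3) / (-65 − 0) = -0.01231
∂d/∂y = (26.8 − 26.3) / (-65 − 0) = -0.007692
|∇f| = √(-0.01231² + -0.007692²) = 0.01452 m/m

0.0145 m/m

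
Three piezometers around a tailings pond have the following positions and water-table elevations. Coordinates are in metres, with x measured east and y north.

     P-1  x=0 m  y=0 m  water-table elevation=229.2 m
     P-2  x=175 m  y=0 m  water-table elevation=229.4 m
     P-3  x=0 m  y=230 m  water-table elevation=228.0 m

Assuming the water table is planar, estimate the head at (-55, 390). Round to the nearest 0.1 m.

227.1 m

∂h/∂x = (229.4 − 229.2) / (175 − 0) = +0.001143
∂h/∂y = (228.0 − 229.2) / (230 − 0) = -0.005217
h(-55, 390) = 229.2 + (+0.001143)·(-55) + (-0.005217)·(390) = 229.2 -0.063 -2.035 = 227.102 m.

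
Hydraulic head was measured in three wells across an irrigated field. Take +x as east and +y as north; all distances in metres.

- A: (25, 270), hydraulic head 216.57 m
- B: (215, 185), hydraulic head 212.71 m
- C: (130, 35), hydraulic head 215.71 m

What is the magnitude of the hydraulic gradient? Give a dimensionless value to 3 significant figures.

0.0243

Three-point gradient (reference A): Δ to B = (190, -85, -3.86), Δ to C = (105, -235, -0.86).
∂h/∂x = -0.02334, ∂h/∂y = -0.006771 (det = -35725).
|∇h| = √(-0.02334² + -0.006771²) = 0.0243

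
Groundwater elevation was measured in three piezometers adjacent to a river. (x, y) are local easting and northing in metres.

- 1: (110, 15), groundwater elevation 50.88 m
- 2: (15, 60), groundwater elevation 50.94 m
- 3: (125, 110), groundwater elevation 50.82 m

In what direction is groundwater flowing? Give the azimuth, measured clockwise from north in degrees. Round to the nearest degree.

060°

Taking 1 as reference: 2−1 = (-95, 45, +0.06); 3−1 = (15, 95, -0.06).
Determinant of the coordinate differences = (-95)·95 − 15·45 = -9700.
∂h/∂x = [(+0.06)·95 − (-0.06)·45] / -9700 = -0.0008660
∂h/∂y = [(-95)·(-0.06) − 15·(+0.06)] / -9700 = -0.0004948
Flow direction (−∇h) has components (+0.0008660 E, +0.0004948 N).
Azimuth = atan2(E, N) = atan2(+0.0008660, +0.0004948) = 60.3° ≈ 060°.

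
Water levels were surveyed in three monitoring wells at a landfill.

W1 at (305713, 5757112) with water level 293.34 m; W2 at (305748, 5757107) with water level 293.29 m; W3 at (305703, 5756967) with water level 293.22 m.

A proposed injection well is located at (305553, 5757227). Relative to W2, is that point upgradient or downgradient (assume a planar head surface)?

With h = a·x + b·y + c and W1 as origin, the differences give:
  35·a + (-5)·b = -0.05
  (-10)·a + (-145)·b = -0.12
Eliminate b (×(-145) and ×(-5), subtract): -5125·a = 6.650 → a = ∂h/∂x = -0.001298
Back-substitute: b = ∂h/∂y = +0.0009171.
Head at (305553, 5757227) = 293.34 + (-0.001298)·(-160) + (+0.0009171)·(115) = 293.65 m.
That is higher than the 293.29 m at W2, so the point is upgradient.

upgradient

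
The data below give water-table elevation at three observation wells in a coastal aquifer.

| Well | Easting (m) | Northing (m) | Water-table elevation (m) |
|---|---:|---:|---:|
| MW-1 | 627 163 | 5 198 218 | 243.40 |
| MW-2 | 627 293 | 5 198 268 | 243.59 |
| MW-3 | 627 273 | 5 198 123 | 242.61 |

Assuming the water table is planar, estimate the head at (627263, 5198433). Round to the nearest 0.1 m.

Taking MW-1 as reference: MW-2−MW-1 = (130, 50, +0.19); MW-3−MW-1 = (110, -95, -0.79).
Determinant of the coordinate differences = 130·(-95) − 110·50 = -17850.
∂h/∂x = [(+0.19)·(-95) − (-0.79)·50] / -17850 = -0.001202
∂h/∂y = [130·(-0.79) − 110·(+0.19)] / -17850 = +0.006924
h(627263, 5198433) = 243.40 + (-0.001202)·(100) + (+0.006924)·(215) = 243.40 -0.120 +1.489 = 244.769 m.

244.8 m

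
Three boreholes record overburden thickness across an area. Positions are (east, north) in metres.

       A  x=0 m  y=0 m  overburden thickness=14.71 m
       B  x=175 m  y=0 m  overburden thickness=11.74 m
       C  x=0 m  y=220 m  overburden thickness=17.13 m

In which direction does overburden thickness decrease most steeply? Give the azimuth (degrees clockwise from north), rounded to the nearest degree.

∂d/∂x = (11.74 − 14.71) / (175 − 0) = -0.01697
∂d/∂y = (17.13 − 14.71) / (220 − 0) = +0.01100
Steepest decrease is along −∇f: components (+0.01697 E, -0.01100 N).
Azimuth = atan2(+0.01697, -0.01100) = 122.9° ≈ 123°.

123°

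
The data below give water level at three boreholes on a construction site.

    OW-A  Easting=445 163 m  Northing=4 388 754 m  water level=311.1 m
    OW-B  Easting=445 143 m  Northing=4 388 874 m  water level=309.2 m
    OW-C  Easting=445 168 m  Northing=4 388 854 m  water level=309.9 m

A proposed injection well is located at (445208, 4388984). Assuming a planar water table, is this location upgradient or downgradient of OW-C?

Taking OW-A as reference: OW-B−OW-A = (-20, 120, -1.9); OW-C−OW-A = (5, 100, -1.2).
Solve a·Δx + b·Δy = Δh: det = (-20)·100 − 5·120 = -2600.
∂h/∂x = [(-1.9)·100 − (-1.2)·120] / -2600 = +0.01769
∂h/∂y = [(-20)·(-1.2) − 5·(-1.9)] / -2600 = -0.01288
Head at (445208, 4388984) = 311.1 + (+0.01769)·(45) + (-0.01288)·(230) = 308.93 m.
That is lower than the 309.9 m at OW-C, so the point is downgradient.

downgradient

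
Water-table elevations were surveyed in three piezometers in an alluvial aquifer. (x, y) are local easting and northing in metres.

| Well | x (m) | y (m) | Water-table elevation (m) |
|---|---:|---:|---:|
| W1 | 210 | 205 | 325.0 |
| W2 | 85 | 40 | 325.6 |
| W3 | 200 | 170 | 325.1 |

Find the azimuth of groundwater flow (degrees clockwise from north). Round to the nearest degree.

035°

Taking W1 as reference: W2−W1 = (-125, -165, +0.6); W3−W1 = (-10, -35, +0.1).
Determinant of the coordinate differences = (-125)·(-35) − (-10)·(-165) = 2725.
∂h/∂x = [(+0.6)·(-35) − (+0.1)·(-165)] / 2725 = -0.001651
∂h/∂y = [(-125)·(+0.1) − (-10)·(+0.6)] / 2725 = -0.002385
Flow direction (−∇h) has components (+0.001651 E, +0.002385 N).
Azimuth = atan2(E, N) = atan2(+0.001651, +0.002385) = 34.7° ≈ 035°.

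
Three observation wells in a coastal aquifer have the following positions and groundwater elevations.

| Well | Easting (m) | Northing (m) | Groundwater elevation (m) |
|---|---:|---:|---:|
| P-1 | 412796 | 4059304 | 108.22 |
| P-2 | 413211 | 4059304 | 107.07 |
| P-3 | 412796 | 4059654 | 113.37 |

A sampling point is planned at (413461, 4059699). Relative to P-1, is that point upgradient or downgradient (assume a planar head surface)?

∂h/∂x = (107.07 − 108.22) / (413211 − 412796) = -0.002771
∂h/∂y = (113.37 − 108.22) / (4059654 − 4059304) = +0.01471
Head at (413461, 4059699) = 108.22 + (-0.002771)·(665) + (+0.01471)·(395) = 112.19 m.
That is higher than the 108.22 m at P-1, so the point is upgradient.

upgradient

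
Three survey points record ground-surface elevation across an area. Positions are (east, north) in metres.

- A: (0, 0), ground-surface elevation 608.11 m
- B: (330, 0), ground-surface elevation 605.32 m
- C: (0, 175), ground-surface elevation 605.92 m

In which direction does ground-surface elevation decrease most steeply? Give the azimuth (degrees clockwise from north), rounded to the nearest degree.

∂z/∂x = (605.32 − 608.11) / (330 − 0) = -0.008455
∂z/∂y = (605.92 − 608.11) / (175 − 0) = -0.01251
Steepest decrease is along −∇f: components (+0.008455 E, +0.01251 N).
Azimuth = atan2(+0.008455, +0.01251) = 34.0° ≈ 034°.

034°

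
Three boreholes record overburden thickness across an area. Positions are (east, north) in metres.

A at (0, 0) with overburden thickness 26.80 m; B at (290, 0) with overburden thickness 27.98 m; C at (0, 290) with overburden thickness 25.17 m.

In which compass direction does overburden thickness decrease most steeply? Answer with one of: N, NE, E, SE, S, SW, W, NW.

NW

∂d/∂x = (27.98 − 26.80) / (290 − 0) = +0.004069
∂d/∂y = (25.17 − 26.80) / (290 − 0) = -0.005621
Steepest decrease is along −∇f = (-0.004069 E, +0.005621 N) → northwest.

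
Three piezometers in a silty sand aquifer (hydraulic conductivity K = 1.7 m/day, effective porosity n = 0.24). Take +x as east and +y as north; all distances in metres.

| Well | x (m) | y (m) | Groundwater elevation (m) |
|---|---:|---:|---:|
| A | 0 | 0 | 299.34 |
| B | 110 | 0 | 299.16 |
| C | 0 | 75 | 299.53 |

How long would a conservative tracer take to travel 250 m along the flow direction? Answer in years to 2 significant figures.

∂h/∂x = (299.16 − 299.34) / (110 − 0) = -0.001636
∂h/∂y = (299.53 − 299.34) / (75 − 0) = +0.002533
|∇h| = √(-0.001636² + 0.002533²) = 0.003015
Seepage velocity v = K·i/n = 1.7 × 0.003015 / 0.24 = 0.02136 m/day.
t = 250 / 0.02136 = 1.17e+04 days = 32 years.

32 years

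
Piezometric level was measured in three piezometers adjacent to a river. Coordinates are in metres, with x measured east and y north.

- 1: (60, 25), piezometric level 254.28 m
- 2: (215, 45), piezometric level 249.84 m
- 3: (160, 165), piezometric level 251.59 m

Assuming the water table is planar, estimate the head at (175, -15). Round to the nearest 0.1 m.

250.9 m

Differences from 1: to 2 (Δx, Δy, Δh) = (155, 20, -4.44); to 3 = (100, 140, -2.69).
Determinant of the coordinate differences = 155·140 − 100·20 = 19700.
∂h/∂x = [(-4.44)·140 − (-2.69)·20] / 19700 = -0.02882
∂h/∂y = [155·(-2.69) − 100·(-4.44)] / 19700 = +0.001373
h(175, -15) = 254.28 + (-0.02882)·(115) + (+0.001373)·(-40) = 254.28 -3.315 -0.055 = 250.911 m.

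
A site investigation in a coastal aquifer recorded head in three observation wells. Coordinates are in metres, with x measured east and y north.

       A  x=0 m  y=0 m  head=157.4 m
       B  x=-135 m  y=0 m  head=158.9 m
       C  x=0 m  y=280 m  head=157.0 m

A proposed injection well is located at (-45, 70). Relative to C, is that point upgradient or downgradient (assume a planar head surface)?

∂h/∂x = (158.9 − 157.4) / (-135 − 0) = -0.01111
∂h/∂y = (157.0 − 157.4) / (280 − 0) = -0.001429
Head at (-45, 70) = 157.4 + (-0.01111)·(-45) + (-0.001429)·(70) = 157.80 m.
That is higher than the 157.0 m at C, so the point is upgradient.

upgradient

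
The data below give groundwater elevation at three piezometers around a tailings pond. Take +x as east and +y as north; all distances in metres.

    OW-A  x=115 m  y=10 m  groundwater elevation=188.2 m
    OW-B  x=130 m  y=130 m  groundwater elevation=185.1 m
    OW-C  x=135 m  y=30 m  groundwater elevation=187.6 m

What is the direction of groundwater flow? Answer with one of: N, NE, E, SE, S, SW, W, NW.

N

Taking OW-A as reference: OW-B−OW-A = (15, 120, -3.1); OW-C−OW-A = (20, 20, -0.6).
Solve a·Δx + b·Δy = Δh: det = 15·20 − 20·120 = -2100.
∂h/∂x = [(-3.1)·20 − (-0.6)·120] / -2100 = -0.004762
∂h/∂y = [15·(-0.6) − 20·(-3.1)] / -2100 = -0.02524
Flow = −∇h = (+0.004762 east, +0.02524 north), which points north.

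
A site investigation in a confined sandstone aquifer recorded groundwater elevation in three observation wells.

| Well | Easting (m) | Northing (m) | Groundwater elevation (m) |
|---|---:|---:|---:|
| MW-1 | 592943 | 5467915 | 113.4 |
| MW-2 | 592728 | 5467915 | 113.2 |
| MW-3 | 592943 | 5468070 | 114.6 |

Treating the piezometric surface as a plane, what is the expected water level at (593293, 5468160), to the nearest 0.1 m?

∂h/∂x = (113.2 − 113.4) / (592728 − 592943) = +0.0009302
∂h/∂y = (114.6 − 113.4) / (5468070 − 5467915) = +0.007742
h(593293, 5468160) = 113.4 + (+0.0009302)·(350) + (+0.007742)·(245) = 113.4 +0.326 +1.897 = 115.622 m.

115.6 m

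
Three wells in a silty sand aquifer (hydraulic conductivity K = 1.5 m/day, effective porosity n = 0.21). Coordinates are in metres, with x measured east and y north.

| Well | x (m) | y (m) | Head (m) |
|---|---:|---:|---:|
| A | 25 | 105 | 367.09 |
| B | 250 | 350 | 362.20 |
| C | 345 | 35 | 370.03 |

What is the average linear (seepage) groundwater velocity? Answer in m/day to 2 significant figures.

0.17 m/day

With h = a·x + b·y + c and A as origin, the differences give:
  225·a + 245·b = -4.89
  320·a + (-70)·b = +2.94
Eliminate b (×(-70) and ×245, subtract): -94150·a = -378.000 → a = ∂h/∂x = +0.004015
Back-substitute: b = ∂h/∂y = -0.02365.
|∇h| = √(0.004015² + -0.02365²) = 0.02399
Seepage velocity v = K·i/n = 1.5 × 0.02399 / 0.21 = 0.1714 m/day.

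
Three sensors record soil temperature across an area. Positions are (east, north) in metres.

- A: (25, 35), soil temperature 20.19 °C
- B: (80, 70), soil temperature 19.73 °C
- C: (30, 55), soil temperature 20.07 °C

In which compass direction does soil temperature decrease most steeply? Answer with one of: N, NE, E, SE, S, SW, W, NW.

NE

Taking A as reference: B−A = (55, 35, -0.46); C−A = (5, 20, -0.12).
Determinant of the coordinate differences = 55·20 − 5·35 = 925.
∂T/∂x = [(-0.46)·20 − (-0.12)·35] / 925 = -0.005405
∂T/∂y = [55·(-0.12) − 5·(-0.46)] / 925 = -0.004649
Steepest decrease is along −∇f = (+0.005405 E, +0.004649 N) → northeast.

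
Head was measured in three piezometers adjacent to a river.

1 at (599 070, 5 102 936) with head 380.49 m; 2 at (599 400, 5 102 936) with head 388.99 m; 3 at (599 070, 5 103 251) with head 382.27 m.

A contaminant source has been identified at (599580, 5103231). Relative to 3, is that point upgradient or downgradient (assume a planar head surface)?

upgradient

∂h/∂x = (388.99 − 380.49) / (599400 − 599070) = +0.02576
∂h/∂y = (382.27 − 380.49) / (5103251 − 5102936) = +0.005651
Head at (599580, 5103231) = 380.49 + (+0.02576)·(510) + (+0.005651)·(295) = 395.29 m.
That is higher than the 382.27 m at 3, so the point is upgradient.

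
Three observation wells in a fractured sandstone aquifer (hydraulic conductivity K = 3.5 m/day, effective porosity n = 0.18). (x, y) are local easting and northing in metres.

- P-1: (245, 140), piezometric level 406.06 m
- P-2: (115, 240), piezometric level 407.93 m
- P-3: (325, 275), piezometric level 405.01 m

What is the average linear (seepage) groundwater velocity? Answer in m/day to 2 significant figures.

Differences from P-1: to P-2 (Δx, Δy, Δh) = (-130, 100, +1.87); to P-3 = (80, 135, -1.05).
Determinant of the coordinate differences = (-130)·135 − 80·100 = -25550.
∂h/∂x = [(+1.87)·135 − (-1.05)·100] / -25550 = -0.01399
∂h/∂y = [(-130)·(-1.05) − 80·(+1.87)] / -25550 = +0.0005127
|∇h| = √(-0.01399² + 0.0005127²) = 0.014
Seepage velocity v = K·i/n = 3.5 × 0.014 / 0.18 = 0.2722 m/day.

0.27 m/day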